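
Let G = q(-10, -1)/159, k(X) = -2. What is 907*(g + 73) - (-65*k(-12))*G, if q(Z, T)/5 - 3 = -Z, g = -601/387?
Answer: 1328073100/20511 ≈ 64749.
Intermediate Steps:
g = -601/387 (g = -601*1/387 = -601/387 ≈ -1.5530)
q(Z, T) = 15 - 5*Z (q(Z, T) = 15 + 5*(-Z) = 15 - 5*Z)
G = 65/159 (G = (15 - 5*(-10))/159 = (15 + 50)*(1/159) = 65*(1/159) = 65/159 ≈ 0.40880)
907*(g + 73) - (-65*k(-12))*G = 907*(-601/387 + 73) - (-65*(-2))*65/159 = 907*(27650/387) - 130*65/159 = 25078550/387 - 1*8450/159 = 25078550/387 - 8450/159 = 1328073100/20511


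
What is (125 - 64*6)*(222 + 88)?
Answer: -80290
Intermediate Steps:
(125 - 64*6)*(222 + 88) = (125 - 384)*310 = -259*310 = -80290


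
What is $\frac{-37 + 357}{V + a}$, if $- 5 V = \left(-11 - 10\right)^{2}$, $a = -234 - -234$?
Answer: $- \frac{1600}{441} \approx -3.6281$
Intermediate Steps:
$a = 0$ ($a = -234 + 234 = 0$)
$V = - \frac{441}{5}$ ($V = - \frac{\left(-11 - 10\right)^{2}}{5} = - \frac{\left(-21\right)^{2}}{5} = \left(- \frac{1}{5}\right) 441 = - \frac{441}{5} \approx -88.2$)
$\frac{-37 + 357}{V + a} = \frac{-37 + 357}{- \frac{441}{5} + 0} = \frac{320}{- \frac{441}{5}} = 320 \left(- \frac{5}{441}\right) = - \frac{1600}{441}$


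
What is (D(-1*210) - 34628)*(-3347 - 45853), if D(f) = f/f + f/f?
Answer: 1703599200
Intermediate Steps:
D(f) = 2 (D(f) = 1 + 1 = 2)
(D(-1*210) - 34628)*(-3347 - 45853) = (2 - 34628)*(-3347 - 45853) = -34626*(-49200) = 1703599200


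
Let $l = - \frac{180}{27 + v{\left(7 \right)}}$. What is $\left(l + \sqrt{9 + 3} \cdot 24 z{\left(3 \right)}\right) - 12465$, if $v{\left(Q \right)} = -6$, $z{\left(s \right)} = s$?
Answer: $- \frac{87315}{7} + 144 \sqrt{3} \approx -12224.0$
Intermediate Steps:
$l = - \frac{60}{7}$ ($l = - \frac{180}{27 - 6} = - \frac{180}{21} = \left(-180\right) \frac{1}{21} = - \frac{60}{7} \approx -8.5714$)
$\left(l + \sqrt{9 + 3} \cdot 24 z{\left(3 \right)}\right) - 12465 = \left(- \frac{60}{7} + \sqrt{9 + 3} \cdot 24 \cdot 3\right) - 12465 = \left(- \frac{60}{7} + \sqrt{12} \cdot 24 \cdot 3\right) + \left(-14275 + 1810\right) = \left(- \frac{60}{7} + 2 \sqrt{3} \cdot 24 \cdot 3\right) - 12465 = \left(- \frac{60}{7} + 48 \sqrt{3} \cdot 3\right) - 12465 = \left(- \frac{60}{7} + 144 \sqrt{3}\right) - 12465 = - \frac{87315}{7} + 144 \sqrt{3}$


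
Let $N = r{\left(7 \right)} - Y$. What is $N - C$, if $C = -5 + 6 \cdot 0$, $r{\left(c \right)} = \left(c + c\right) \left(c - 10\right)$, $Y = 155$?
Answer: $-192$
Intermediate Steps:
$r{\left(c \right)} = 2 c \left(-10 + c\right)$
$N = -197$ ($N = 2 \cdot 7 \left(-10 + 7\right) - 155 = 2 \cdot 7 \left(-3\right) - 155 = -42 - 155 = -197$)
$C = -5$ ($C = -5 + 0 = -5$)
$N - C = -197 - -5 = -197 + 5 = -192$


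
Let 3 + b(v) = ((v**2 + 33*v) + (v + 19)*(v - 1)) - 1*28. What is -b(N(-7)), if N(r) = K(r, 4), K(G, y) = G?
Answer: 309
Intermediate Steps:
N(r) = r
b(v) = -31 + v**2 + 33*v + (-1 + v)*(19 + v) (b(v) = -3 + (((v**2 + 33*v) + (v + 19)*(v - 1)) - 1*28) = -3 + (((v**2 + 33*v) + (19 + v)*(-1 + v)) - 28) = -3 + (((v**2 + 33*v) + (-1 + v)*(19 + v)) - 28) = -3 + ((v**2 + 33*v + (-1 + v)*(19 + v)) - 28) = -3 + (-28 + v**2 + 33*v + (-1 + v)*(19 + v)) = -31 + v**2 + 33*v + (-1 + v)*(19 + v))
-b(N(-7)) = -(-50 + 2*(-7)**2 + 51*(-7)) = -(-50 + 2*49 - 357) = -(-50 + 98 - 357) = -1*(-309) = 309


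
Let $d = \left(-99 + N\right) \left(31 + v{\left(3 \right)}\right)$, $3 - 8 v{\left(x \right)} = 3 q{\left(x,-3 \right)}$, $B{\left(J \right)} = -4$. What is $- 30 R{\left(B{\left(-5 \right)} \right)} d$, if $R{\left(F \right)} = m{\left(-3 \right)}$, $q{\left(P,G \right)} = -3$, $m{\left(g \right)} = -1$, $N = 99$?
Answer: $0$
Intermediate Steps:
$v{\left(x \right)} = \frac{3}{2}$ ($v{\left(x \right)} = \frac{3}{8} - \frac{3 \left(-3\right)}{8} = \frac{3}{8} - - \frac{9}{8} = \frac{3}{8} + \frac{9}{8} = \frac{3}{2}$)
$R{\left(F \right)} = -1$
$d = 0$ ($d = \left(-99 + 99\right) \left(31 + \frac{3}{2}\right) = 0 \cdot \frac{65}{2} = 0$)
$- 30 R{\left(B{\left(-5 \right)} \right)} d = \left(-30\right) \left(-1\right) 0 = 30 \cdot 0 = 0$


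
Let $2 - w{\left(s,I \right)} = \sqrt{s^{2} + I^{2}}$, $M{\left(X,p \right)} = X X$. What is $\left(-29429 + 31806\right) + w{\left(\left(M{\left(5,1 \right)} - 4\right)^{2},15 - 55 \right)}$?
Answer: $2379 - \sqrt{196081} \approx 1936.2$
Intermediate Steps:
$M{\left(X,p \right)} = X^{2}$
$w{\left(s,I \right)} = 2 - \sqrt{I^{2} + s^{2}}$ ($w{\left(s,I \right)} = 2 - \sqrt{s^{2} + I^{2}} = 2 - \sqrt{I^{2} + s^{2}}$)
$\left(-29429 + 31806\right) + w{\left(\left(M{\left(5,1 \right)} - 4\right)^{2},15 - 55 \right)} = \left(-29429 + 31806\right) + \left(2 - \sqrt{\left(15 - 55\right)^{2} + \left(\left(5^{2} - 4\right)^{2}\right)^{2}}\right) = 2377 + \left(2 - \sqrt{\left(15 - 55\right)^{2} + \left(\left(25 - 4\right)^{2}\right)^{2}}\right) = 2377 + \left(2 - \sqrt{\left(15 - 55\right)^{2} + \left(21^{2}\right)^{2}}\right) = 2377 + \left(2 - \sqrt{\left(-40\right)^{2} + 441^{2}}\right) = 2377 + \left(2 - \sqrt{1600 + 194481}\right) = 2377 + \left(2 - \sqrt{196081}\right) = 2379 - \sqrt{196081}$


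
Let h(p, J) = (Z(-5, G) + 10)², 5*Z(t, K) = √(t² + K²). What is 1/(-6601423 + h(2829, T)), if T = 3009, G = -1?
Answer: -4125826225/27235907261976401 - 2500*√26/27235907261976401 ≈ -1.5149e-7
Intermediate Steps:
Z(t, K) = √(K² + t²)/5 (Z(t, K) = √(t² + K²)/5 = √(K² + t²)/5)
h(p, J) = (10 + √26/5)² (h(p, J) = (√((-1)² + (-5)²)/5 + 10)² = (√(1 + 25)/5 + 10)² = (√26/5 + 10)² = (10 + √26/5)²)
1/(-6601423 + h(2829, T)) = 1/(-6601423 + (50 + √26)²/25)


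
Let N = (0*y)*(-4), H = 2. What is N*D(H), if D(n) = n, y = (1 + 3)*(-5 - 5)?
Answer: 0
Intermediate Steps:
y = -40 (y = 4*(-10) = -40)
N = 0 (N = (0*(-40))*(-4) = 0*(-4) = 0)
N*D(H) = 0*2 = 0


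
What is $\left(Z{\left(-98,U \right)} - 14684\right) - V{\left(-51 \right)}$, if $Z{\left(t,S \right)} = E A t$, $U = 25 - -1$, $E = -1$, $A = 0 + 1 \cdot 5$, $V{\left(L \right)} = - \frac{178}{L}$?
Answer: $- \frac{724072}{51} \approx -14197.0$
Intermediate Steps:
$A = 5$ ($A = 0 + 5 = 5$)
$U = 26$ ($U = 25 + 1 = 26$)
$Z{\left(t,S \right)} = - 5 t$ ($Z{\left(t,S \right)} = \left(-1\right) 5 t = - 5 t$)
$\left(Z{\left(-98,U \right)} - 14684\right) - V{\left(-51 \right)} = \left(\left(-5\right) \left(-98\right) - 14684\right) - - \frac{178}{-51} = \left(490 - 14684\right) - \left(-178\right) \left(- \frac{1}{51}\right) = -14194 - \frac{178}{51} = - \frac{724072}{51}$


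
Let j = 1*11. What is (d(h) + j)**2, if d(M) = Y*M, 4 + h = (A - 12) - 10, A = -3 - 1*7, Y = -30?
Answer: 1190281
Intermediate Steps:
A = -10 (A = -3 - 7 = -10)
j = 11
h = -36 (h = -4 + ((-10 - 12) - 10) = -4 + (-22 - 10) = -4 - 32 = -36)
d(M) = -30*M
(d(h) + j)**2 = (-30*(-36) + 11)**2 = (1080 + 11)**2 = 1091**2 = 1190281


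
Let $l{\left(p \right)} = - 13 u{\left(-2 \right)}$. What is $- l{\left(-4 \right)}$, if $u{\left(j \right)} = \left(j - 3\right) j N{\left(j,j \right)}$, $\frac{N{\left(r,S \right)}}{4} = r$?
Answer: $-1040$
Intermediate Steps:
$N{\left(r,S \right)} = 4 r$
$u{\left(j \right)} = 4 j^{2} \left(-3 + j\right)$ ($u{\left(j \right)} = \left(j - 3\right) j 4 j = \left(-3 + j\right) j 4 j = j \left(-3 + j\right) 4 j = 4 j^{2} \left(-3 + j\right)$)
$l{\left(p \right)} = 1040$ ($l{\left(p \right)} = - 13 \cdot 4 \left(-2\right)^{2} \left(-3 - 2\right) = - 13 \cdot 4 \cdot 4 \left(-5\right) = \left(-13\right) \left(-80\right) = 1040$)
$- l{\left(-4 \right)} = \left(-1\right) 1040 = -1040$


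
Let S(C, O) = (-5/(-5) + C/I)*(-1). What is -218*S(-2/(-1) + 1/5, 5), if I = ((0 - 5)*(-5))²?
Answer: 683648/3125 ≈ 218.77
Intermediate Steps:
I = 625 (I = (-5*(-5))² = 25² = 625)
S(C, O) = -1 - C/625 (S(C, O) = (-5/(-5) + C/625)*(-1) = (-5*(-⅕) + C*(1/625))*(-1) = (1 + C/625)*(-1) = -1 - C/625)
-218*S(-2/(-1) + 1/5, 5) = -218*(-1 - (-2/(-1) + 1/5)/625) = -218*(-1 - (-2*(-1) + 1*(⅕))/625) = -218*(-1 - (2 + ⅕)/625) = -218*(-1 - 1/625*11/5) = -218*(-1 - 11/3125) = -218*(-3136/3125) = 683648/3125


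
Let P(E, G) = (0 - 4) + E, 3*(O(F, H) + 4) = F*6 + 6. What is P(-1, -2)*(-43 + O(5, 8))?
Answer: 175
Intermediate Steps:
O(F, H) = -2 + 2*F (O(F, H) = -4 + (F*6 + 6)/3 = -4 + (6*F + 6)/3 = -4 + (6 + 6*F)/3 = -4 + (2 + 2*F) = -2 + 2*F)
P(E, G) = -4 + E
P(-1, -2)*(-43 + O(5, 8)) = (-4 - 1)*(-43 + (-2 + 2*5)) = -5*(-43 + (-2 + 10)) = -5*(-43 + 8) = -5*(-35) = 175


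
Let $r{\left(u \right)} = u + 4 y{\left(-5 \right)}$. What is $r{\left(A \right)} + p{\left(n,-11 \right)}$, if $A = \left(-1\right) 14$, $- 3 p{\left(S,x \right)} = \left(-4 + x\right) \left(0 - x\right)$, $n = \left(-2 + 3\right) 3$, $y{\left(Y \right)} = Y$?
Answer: $21$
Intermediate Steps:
$n = 3$ ($n = 1 \cdot 3 = 3$)
$p{\left(S,x \right)} = \frac{x \left(-4 + x\right)}{3}$ ($p{\left(S,x \right)} = - \frac{\left(-4 + x\right) \left(0 - x\right)}{3} = - \frac{\left(-4 + x\right) \left(- x\right)}{3} = - \frac{\left(-1\right) x \left(-4 + x\right)}{3} = \frac{x \left(-4 + x\right)}{3}$)
$A = -14$
$r{\left(u \right)} = -20 + u$ ($r{\left(u \right)} = u + 4 \left(-5\right) = u - 20 = -20 + u$)
$r{\left(A \right)} + p{\left(n,-11 \right)} = \left(-20 - 14\right) + \frac{1}{3} \left(-11\right) \left(-4 - 11\right) = -34 + \frac{1}{3} \left(-11\right) \left(-15\right) = -34 + 55 = 21$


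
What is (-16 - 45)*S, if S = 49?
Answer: -2989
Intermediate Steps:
(-16 - 45)*S = (-16 - 45)*49 = -61*49 = -2989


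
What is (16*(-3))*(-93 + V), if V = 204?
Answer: -5328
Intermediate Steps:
(16*(-3))*(-93 + V) = (16*(-3))*(-93 + 204) = -48*111 = -5328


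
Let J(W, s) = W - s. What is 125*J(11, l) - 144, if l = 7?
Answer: 356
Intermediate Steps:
125*J(11, l) - 144 = 125*(11 - 1*7) - 144 = 125*(11 - 7) - 144 = 125*4 - 144 = 500 - 144 = 356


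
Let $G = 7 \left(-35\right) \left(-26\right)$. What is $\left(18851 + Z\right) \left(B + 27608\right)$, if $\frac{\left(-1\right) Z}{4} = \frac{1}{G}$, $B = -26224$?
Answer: $\frac{83095959272}{3185} \approx 2.609 \cdot 10^{7}$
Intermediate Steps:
$G = 6370$ ($G = \left(-245\right) \left(-26\right) = 6370$)
$Z = - \frac{2}{3185}$ ($Z = - \frac{4}{6370} = \left(-4\right) \frac{1}{6370} = - \frac{2}{3185} \approx -0.00062794$)
$\left(18851 + Z\right) \left(B + 27608\right) = \left(18851 - \frac{2}{3185}\right) \left(-26224 + 27608\right) = \frac{60040433}{3185} \cdot 1384 = \frac{83095959272}{3185}$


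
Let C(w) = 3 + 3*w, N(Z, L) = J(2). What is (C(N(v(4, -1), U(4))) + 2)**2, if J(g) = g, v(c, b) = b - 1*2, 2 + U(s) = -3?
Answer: 121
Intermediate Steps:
U(s) = -5 (U(s) = -2 - 3 = -5)
v(c, b) = -2 + b (v(c, b) = b - 2 = -2 + b)
N(Z, L) = 2
(C(N(v(4, -1), U(4))) + 2)**2 = ((3 + 3*2) + 2)**2 = ((3 + 6) + 2)**2 = (9 + 2)**2 = 11**2 = 121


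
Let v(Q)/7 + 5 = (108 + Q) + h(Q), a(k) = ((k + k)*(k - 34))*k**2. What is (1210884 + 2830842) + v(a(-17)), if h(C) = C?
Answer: 11058211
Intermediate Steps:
a(k) = 2*k**3*(-34 + k) (a(k) = ((2*k)*(-34 + k))*k**2 = (2*k*(-34 + k))*k**2 = 2*k**3*(-34 + k))
v(Q) = 721 + 14*Q (v(Q) = -35 + 7*((108 + Q) + Q) = -35 + 7*(108 + 2*Q) = -35 + (756 + 14*Q) = 721 + 14*Q)
(1210884 + 2830842) + v(a(-17)) = (1210884 + 2830842) + (721 + 14*(2*(-17)**3*(-34 - 17))) = 4041726 + (721 + 14*(2*(-4913)*(-51))) = 4041726 + (721 + 14*501126) = 4041726 + (721 + 7015764) = 4041726 + 7016485 = 11058211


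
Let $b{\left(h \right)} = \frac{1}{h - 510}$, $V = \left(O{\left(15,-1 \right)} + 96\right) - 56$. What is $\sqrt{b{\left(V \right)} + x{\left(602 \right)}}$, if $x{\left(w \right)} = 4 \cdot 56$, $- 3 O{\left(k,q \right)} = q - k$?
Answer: $\frac{\sqrt{435280682}}{1394} \approx 14.967$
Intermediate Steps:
$O{\left(k,q \right)} = - \frac{q}{3} + \frac{k}{3}$ ($O{\left(k,q \right)} = - \frac{q - k}{3} = - \frac{q}{3} + \frac{k}{3}$)
$x{\left(w \right)} = 224$
$V = \frac{136}{3}$ ($V = \left(\left(\left(- \frac{1}{3}\right) \left(-1\right) + \frac{1}{3} \cdot 15\right) + 96\right) - 56 = \left(\left(\frac{1}{3} + 5\right) + 96\right) - 56 = \left(\frac{16}{3} + 96\right) - 56 = \frac{304}{3} - 56 = \frac{136}{3} \approx 45.333$)
$b{\left(h \right)} = \frac{1}{-510 + h}$
$\sqrt{b{\left(V \right)} + x{\left(602 \right)}} = \sqrt{\frac{1}{-510 + \frac{136}{3}} + 224} = \sqrt{\frac{1}{- \frac{1394}{3}} + 224} = \sqrt{- \frac{3}{1394} + 224} = \sqrt{\frac{312253}{1394}} = \frac{\sqrt{435280682}}{1394}$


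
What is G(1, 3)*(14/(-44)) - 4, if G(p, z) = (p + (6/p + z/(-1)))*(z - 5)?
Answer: -16/11 ≈ -1.4545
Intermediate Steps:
G(p, z) = (-5 + z)*(p - z + 6/p) (G(p, z) = (p + (6/p + z*(-1)))*(-5 + z) = (p + (6/p - z))*(-5 + z) = (p + (-z + 6/p))*(-5 + z) = (p - z + 6/p)*(-5 + z) = (-5 + z)*(p - z + 6/p))
G(1, 3)*(14/(-44)) - 4 = ((-30 + 6*3 + 1*(-1*3**2 - 5*1 + 5*3 + 1*3))/1)*(14/(-44)) - 4 = (1*(-30 + 18 + 1*(-1*9 - 5 + 15 + 3)))*(14*(-1/44)) - 4 = (1*(-30 + 18 + 1*(-9 - 5 + 15 + 3)))*(-7/22) - 4 = (1*(-30 + 18 + 1*4))*(-7/22) - 4 = (1*(-30 + 18 + 4))*(-7/22) - 4 = (1*(-8))*(-7/22) - 4 = -8*(-7/22) - 4 = 28/11 - 4 = -16/11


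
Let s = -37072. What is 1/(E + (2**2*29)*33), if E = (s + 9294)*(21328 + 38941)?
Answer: -1/1674148454 ≈ -5.9732e-10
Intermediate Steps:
E = -1674152282 (E = (-37072 + 9294)*(21328 + 38941) = -27778*60269 = -1674152282)
1/(E + (2**2*29)*33) = 1/(-1674152282 + (2**2*29)*33) = 1/(-1674152282 + (4*29)*33) = 1/(-1674152282 + 116*33) = 1/(-1674152282 + 3828) = 1/(-1674148454) = -1/1674148454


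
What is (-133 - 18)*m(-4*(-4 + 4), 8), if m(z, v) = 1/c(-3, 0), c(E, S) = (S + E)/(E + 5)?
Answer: 302/3 ≈ 100.67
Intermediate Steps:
c(E, S) = (E + S)/(5 + E)
m(z, v) = -⅔ (m(z, v) = 1/((-3 + 0)/(5 - 3)) = 1/(-3/2) = -⅔)
(-133 - 18)*m(-4*(-4 + 4), 8) = (-133 - 18)*(-⅔) = -151*(-⅔) = 302/3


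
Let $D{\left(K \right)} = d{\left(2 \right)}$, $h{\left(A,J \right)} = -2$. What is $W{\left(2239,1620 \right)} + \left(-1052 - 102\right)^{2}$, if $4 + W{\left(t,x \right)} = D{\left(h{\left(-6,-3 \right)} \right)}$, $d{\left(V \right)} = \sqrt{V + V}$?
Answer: $1331714$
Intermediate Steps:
$d{\left(V \right)} = \sqrt{2} \sqrt{V}$ ($d{\left(V \right)} = \sqrt{2 V} = \sqrt{2} \sqrt{V}$)
$D{\left(K \right)} = 2$ ($D{\left(K \right)} = \sqrt{2} \sqrt{2} = 2$)
$W{\left(t,x \right)} = -2$ ($W{\left(t,x \right)} = -4 + 2 = -2$)
$W{\left(2239,1620 \right)} + \left(-1052 - 102\right)^{2} = -2 + \left(-1052 - 102\right)^{2} = -2 + \left(-1154\right)^{2} = -2 + 1331716 = 1331714$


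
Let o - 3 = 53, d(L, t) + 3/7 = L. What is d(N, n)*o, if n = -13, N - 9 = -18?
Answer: -528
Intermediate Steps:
N = -9 (N = 9 - 18 = -9)
d(L, t) = -3/7 + L
o = 56 (o = 3 + 53 = 56)
d(N, n)*o = (-3/7 - 9)*56 = -66/7*56 = -528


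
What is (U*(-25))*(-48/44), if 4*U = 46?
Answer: 3450/11 ≈ 313.64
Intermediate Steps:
U = 23/2 (U = (¼)*46 = 23/2 ≈ 11.500)
(U*(-25))*(-48/44) = ((23/2)*(-25))*(-48/44) = -(-13800)/44 = -575/2*(-12/11) = 3450/11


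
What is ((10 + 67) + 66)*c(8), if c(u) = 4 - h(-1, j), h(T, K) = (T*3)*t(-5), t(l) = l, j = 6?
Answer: -1573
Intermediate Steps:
h(T, K) = -15*T (h(T, K) = (T*3)*(-5) = (3*T)*(-5) = -15*T)
c(u) = -11 (c(u) = 4 - (-15)*(-1) = 4 - 1*15 = 4 - 15 = -11)
((10 + 67) + 66)*c(8) = ((10 + 67) + 66)*(-11) = (77 + 66)*(-11) = 143*(-11) = -1573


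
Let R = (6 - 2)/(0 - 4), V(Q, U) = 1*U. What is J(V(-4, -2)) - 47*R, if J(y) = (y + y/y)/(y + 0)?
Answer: 95/2 ≈ 47.500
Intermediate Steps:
V(Q, U) = U
R = -1 (R = 4/(-4) = 4*(-1/4) = -1)
J(y) = (1 + y)/y (J(y) = (y + 1)/y = (1 + y)/y)
J(V(-4, -2)) - 47*R = (1 - 2)/(-2) - 47*(-1) = -1/2*(-1) + 47 = 1/2 + 47 = 95/2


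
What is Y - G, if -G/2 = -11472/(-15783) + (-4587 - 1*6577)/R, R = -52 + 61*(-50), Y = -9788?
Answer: -79797634216/8159811 ≈ -9779.3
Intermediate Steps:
R = -3102 (R = -52 - 3050 = -3102)
G = -70595852/8159811 (G = -2*(-11472/(-15783) + (-4587 - 1*6577)/(-3102)) = -2*(-11472*(-1/15783) + (-4587 - 6577)*(-1/3102)) = -2*(3824/5261 - 11164*(-1/3102)) = -2*(3824/5261 + 5582/1551) = -2*35297926/8159811 = -70595852/8159811 ≈ -8.6517)
Y - G = -9788 - 1*(-70595852/8159811) = -9788 + 70595852/8159811 = -79797634216/8159811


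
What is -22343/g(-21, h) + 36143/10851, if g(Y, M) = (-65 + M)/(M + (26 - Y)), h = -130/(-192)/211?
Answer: 230877688163846/14286155325 ≈ 16161.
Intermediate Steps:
h = 65/20256 (h = -130*(-1/192)*(1/211) = (65/96)*(1/211) = 65/20256 ≈ 0.0032089)
g(Y, M) = (-65 + M)/(26 + M - Y)
-22343/g(-21, h) + 36143/10851 = -22343*(26 + 65/20256 - 1*(-21))/(-65 + 65/20256) + 36143/10851 = -22343/(-1316575/20256/(26 + 65/20256 + 21)) + 36143*(1/10851) = -22343/(-1316575/20256/(952097/20256)) + 36143/10851 = -22343/((20256/952097)*(-1316575/20256)) + 36143/10851 = -22343/(-1316575/952097) + 36143/10851 = -22343*(-952097/1316575) + 36143/10851 = 21272703271/1316575 + 36143/10851 = 230877688163846/14286155325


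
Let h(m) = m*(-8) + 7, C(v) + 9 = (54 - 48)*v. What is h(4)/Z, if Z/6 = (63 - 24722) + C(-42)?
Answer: 5/29904 ≈ 0.00016720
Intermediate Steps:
C(v) = -9 + 6*v (C(v) = -9 + (54 - 48)*v = -9 + 6*v)
h(m) = 7 - 8*m (h(m) = -8*m + 7 = 7 - 8*m)
Z = -149520 (Z = 6*((63 - 24722) + (-9 + 6*(-42))) = 6*(-24659 + (-9 - 252)) = 6*(-24659 - 261) = 6*(-24920) = -149520)
h(4)/Z = (7 - 8*4)/(-149520) = (7 - 32)*(-1/149520) = -25*(-1/149520) = 5/29904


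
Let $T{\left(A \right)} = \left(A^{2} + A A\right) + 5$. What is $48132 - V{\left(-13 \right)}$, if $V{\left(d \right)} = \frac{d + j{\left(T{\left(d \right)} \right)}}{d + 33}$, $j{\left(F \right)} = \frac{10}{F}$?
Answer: $\frac{330189969}{6860} \approx 48133.0$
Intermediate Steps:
$T{\left(A \right)} = 5 + 2 A^{2}$ ($T{\left(A \right)} = \left(A^{2} + A^{2}\right) + 5 = 2 A^{2} + 5 = 5 + 2 A^{2}$)
$V{\left(d \right)} = \frac{d + \frac{10}{5 + 2 d^{2}}}{33 + d}$ ($V{\left(d \right)} = \frac{d + \frac{10}{5 + 2 d^{2}}}{d + 33} = \frac{d + \frac{10}{5 + 2 d^{2}}}{33 + d}$)
$48132 - V{\left(-13 \right)} = 48132 - \frac{10 - 13 \left(5 + 2 \left(-13\right)^{2}\right)}{\left(5 + 2 \left(-13\right)^{2}\right) \left(33 - 13\right)} = 48132 - \frac{10 - 13 \left(5 + 2 \cdot 169\right)}{\left(5 + 2 \cdot 169\right) 20} = 48132 - \frac{1}{5 + 338} \cdot \frac{1}{20} \left(10 - 13 \left(5 + 338\right)\right) = 48132 - \frac{1}{343} \cdot \frac{1}{20} \left(10 - 4459\right) = 48132 - \frac{1}{343} \cdot \frac{1}{20} \left(-4449\right) = 48132 - - \frac{4449}{6860} = 48132 + \frac{4449}{6860} = \frac{330189969}{6860}$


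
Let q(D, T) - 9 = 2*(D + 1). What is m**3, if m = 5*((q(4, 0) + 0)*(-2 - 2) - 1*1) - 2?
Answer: -57960603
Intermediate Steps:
q(D, T) = 11 + 2*D (q(D, T) = 9 + 2*(D + 1) = 9 + 2*(1 + D) = 9 + (2 + 2*D) = 11 + 2*D)
m = -387 (m = 5*(((11 + 2*4) + 0)*(-2 - 2) - 1*1) - 2 = 5*(((11 + 8) + 0)*(-4) - 1) - 2 = 5*((19 + 0)*(-4) - 1) - 2 = 5*(19*(-4) - 1) - 2 = 5*(-76 - 1) - 2 = 5*(-77) - 2 = -385 - 2 = -387)
m**3 = (-387)**3 = -57960603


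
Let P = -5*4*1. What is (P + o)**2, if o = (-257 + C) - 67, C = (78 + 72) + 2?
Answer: 36864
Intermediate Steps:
C = 152 (C = 150 + 2 = 152)
o = -172 (o = (-257 + 152) - 67 = -105 - 67 = -172)
P = -20 (P = -20*1 = -20)
(P + o)**2 = (-20 - 172)**2 = (-192)**2 = 36864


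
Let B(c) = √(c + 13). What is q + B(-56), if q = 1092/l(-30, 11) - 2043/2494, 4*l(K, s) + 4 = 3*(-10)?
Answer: -5481627/42398 + I*√43 ≈ -129.29 + 6.5574*I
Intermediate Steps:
l(K, s) = -17/2 (l(K, s) = -1 + (3*(-10))/4 = -1 + (¼)*(-30) = -1 - 15/2 = -17/2)
B(c) = √(13 + c)
q = -5481627/42398 (q = 1092/(-17/2) - 2043/2494 = 1092*(-2/17) - 2043*1/2494 = -2184/17 - 2043/2494 = -5481627/42398 ≈ -129.29)
q + B(-56) = -5481627/42398 + √(13 - 56) = -5481627/42398 + √(-43) = -5481627/42398 + I*√43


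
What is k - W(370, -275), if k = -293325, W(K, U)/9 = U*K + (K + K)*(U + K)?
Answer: -10275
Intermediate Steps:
W(K, U) = 9*K*U + 18*K*(K + U) (W(K, U) = 9*(U*K + (K + K)*(U + K)) = 9*(K*U + (2*K)*(K + U)) = 9*(K*U + 2*K*(K + U)) = 9*K*U + 18*K*(K + U))
k - W(370, -275) = -293325 - 9*370*(2*370 + 3*(-275)) = -293325 - 9*370*(740 - 825) = -293325 - 9*370*(-85) = -293325 - 1*(-283050) = -293325 + 283050 = -10275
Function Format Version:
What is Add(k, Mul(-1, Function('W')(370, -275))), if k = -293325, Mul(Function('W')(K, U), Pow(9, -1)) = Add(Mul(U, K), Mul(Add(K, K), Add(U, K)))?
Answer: -10275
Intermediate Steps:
Function('W')(K, U) = Add(Mul(9, K, U), Mul(18, K, Add(K, U))) (Function('W')(K, U) = Mul(9, Add(Mul(U, K), Mul(Add(K, K), Add(U, K)))) = Mul(9, Add(Mul(K, U), Mul(Mul(2, K), Add(K, U)))) = Mul(9, Add(Mul(K, U), Mul(2, K, Add(K, U)))) = Add(Mul(9, K, U), Mul(18, K, Add(K, U))))
Add(k, Mul(-1, Function('W')(370, -275))) = Add(-293325, Mul(-1, Mul(9, 370, Add(Mul(2, 370), Mul(3, -275))))) = Add(-293325, Mul(-1, Mul(9, 370, Add(740, -825)))) = Add(-293325, Mul(-1, Mul(9, 370, -85))) = Add(-293325, Mul(-1, -283050)) = Add(-293325, 283050) = -10275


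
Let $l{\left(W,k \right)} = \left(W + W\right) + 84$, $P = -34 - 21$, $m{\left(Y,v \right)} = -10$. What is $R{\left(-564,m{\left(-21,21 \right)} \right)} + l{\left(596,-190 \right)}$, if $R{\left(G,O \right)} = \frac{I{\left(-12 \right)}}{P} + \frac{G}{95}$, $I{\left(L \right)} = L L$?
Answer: $\frac{264896}{209} \approx 1267.4$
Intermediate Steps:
$I{\left(L \right)} = L^{2}$
$P = -55$ ($P = -34 - 21 = -55$)
$l{\left(W,k \right)} = 84 + 2 W$ ($l{\left(W,k \right)} = 2 W + 84 = 84 + 2 W$)
$R{\left(G,O \right)} = - \frac{144}{55} + \frac{G}{95}$ ($R{\left(G,O \right)} = \frac{\left(-12\right)^{2}}{-55} + \frac{G}{95} = 144 \left(- \frac{1}{55}\right) + G \frac{1}{95} = - \frac{144}{55} + \frac{G}{95}$)
$R{\left(-564,m{\left(-21,21 \right)} \right)} + l{\left(596,-190 \right)} = \left(- \frac{144}{55} + \frac{1}{95} \left(-564\right)\right) + \left(84 + 2 \cdot 596\right) = \left(- \frac{144}{55} - \frac{564}{95}\right) + \left(84 + 1192\right) = - \frac{1788}{209} + 1276 = \frac{264896}{209}$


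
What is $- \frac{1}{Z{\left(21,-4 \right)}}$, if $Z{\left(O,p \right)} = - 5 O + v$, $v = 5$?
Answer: $\frac{1}{100} \approx 0.01$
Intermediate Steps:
$Z{\left(O,p \right)} = 5 - 5 O$ ($Z{\left(O,p \right)} = - 5 O + 5 = 5 - 5 O$)
$- \frac{1}{Z{\left(21,-4 \right)}} = - \frac{1}{5 - 105} = - \frac{1}{-100} = \left(-1\right) \left(- \frac{1}{100}\right) = \frac{1}{100}$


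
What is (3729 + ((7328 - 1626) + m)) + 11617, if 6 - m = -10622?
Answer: 31676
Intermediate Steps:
m = 10628 (m = 6 - 1*(-10622) = 6 + 10622 = 10628)
(3729 + ((7328 - 1626) + m)) + 11617 = (3729 + ((7328 - 1626) + 10628)) + 11617 = (3729 + (5702 + 10628)) + 11617 = (3729 + 16330) + 11617 = 20059 + 11617 = 31676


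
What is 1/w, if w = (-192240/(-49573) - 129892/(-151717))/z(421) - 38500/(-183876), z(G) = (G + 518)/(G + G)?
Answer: 15790944617709/70339324553837 ≈ 0.22450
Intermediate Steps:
z(G) = (518 + G)/(2*G) (z(G) = (518 + G)/((2*G)) = (518 + G)*(1/(2*G)) = (518 + G)/(2*G))
w = 70339324553837/15790944617709 (w = (-192240/(-49573) - 129892/(-151717))/(((½)*(518 + 421)/421)) - 38500/(-183876) = (-192240*(-1/49573) - 129892*(-1/151717))/(((½)*(1/421)*939)) - 38500*(-1/183876) = (2160/557 + 129892/151717)/(939/842) + 125/597 = (400058564/84506369)*(842/939) + 125/597 = 336849310888/79351480491 + 125/597 = 70339324553837/15790944617709 ≈ 4.4544)
1/w = 1/(70339324553837/15790944617709) = 15790944617709/70339324553837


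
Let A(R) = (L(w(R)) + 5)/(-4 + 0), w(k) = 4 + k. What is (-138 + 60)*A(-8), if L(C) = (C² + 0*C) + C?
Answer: 663/2 ≈ 331.50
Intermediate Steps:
L(C) = C + C² (L(C) = (C² + 0) + C = C² + C = C + C²)
A(R) = -5/4 - (4 + R)*(5 + R)/4 (A(R) = ((4 + R)*(1 + (4 + R)) + 5)/(-4 + 0) = ((4 + R)*(5 + R) + 5)/(-4) = (5 + (4 + R)*(5 + R))*(-¼) = -5/4 - (4 + R)*(5 + R)/4)
(-138 + 60)*A(-8) = (-138 + 60)*(-5/4 - (4 - 8)*(5 - 8)/4) = -78*(-5/4 - ¼*(-4)*(-3)) = -78*(-5/4 - 3) = -78*(-17/4) = 663/2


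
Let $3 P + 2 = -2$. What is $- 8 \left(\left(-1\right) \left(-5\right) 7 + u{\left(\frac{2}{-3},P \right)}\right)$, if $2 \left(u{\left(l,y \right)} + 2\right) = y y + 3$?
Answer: $- \frac{2548}{9} \approx -283.11$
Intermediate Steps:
$P = - \frac{4}{3}$ ($P = - \frac{2}{3} + \frac{1}{3} \left(-2\right) = - \frac{2}{3} - \frac{2}{3} = - \frac{4}{3} \approx -1.3333$)
$u{\left(l,y \right)} = - \frac{1}{2} + \frac{y^{2}}{2}$ ($u{\left(l,y \right)} = -2 + \frac{y y + 3}{2} = -2 + \frac{y^{2} + 3}{2} = -2 + \frac{3 + y^{2}}{2} = -2 + \left(\frac{3}{2} + \frac{y^{2}}{2}\right) = - \frac{1}{2} + \frac{y^{2}}{2}$)
$- 8 \left(\left(-1\right) \left(-5\right) 7 + u{\left(\frac{2}{-3},P \right)}\right) = - 8 \left(\left(-1\right) \left(-5\right) 7 - \left(\frac{1}{2} - \frac{\left(- \frac{4}{3}\right)^{2}}{2}\right)\right) = - 8 \left(5 \cdot 7 + \left(- \frac{1}{2} + \frac{1}{2} \cdot \frac{16}{9}\right)\right) = - 8 \left(35 + \left(- \frac{1}{2} + \frac{8}{9}\right)\right) = - 8 \left(35 + \frac{7}{18}\right) = \left(-8\right) \frac{637}{18} = - \frac{2548}{9}$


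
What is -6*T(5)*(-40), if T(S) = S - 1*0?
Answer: 1200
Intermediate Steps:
T(S) = S (T(S) = S + 0 = S)
-6*T(5)*(-40) = -6*5*(-40) = -30*(-40) = 1200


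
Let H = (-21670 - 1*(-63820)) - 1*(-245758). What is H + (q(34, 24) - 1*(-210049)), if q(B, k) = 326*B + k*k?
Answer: 509617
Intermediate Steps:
q(B, k) = k**2 + 326*B (q(B, k) = 326*B + k**2 = k**2 + 326*B)
H = 287908 (H = (-21670 + 63820) + 245758 = 42150 + 245758 = 287908)
H + (q(34, 24) - 1*(-210049)) = 287908 + ((24**2 + 326*34) - 1*(-210049)) = 287908 + ((576 + 11084) + 210049) = 287908 + (11660 + 210049) = 287908 + 221709 = 509617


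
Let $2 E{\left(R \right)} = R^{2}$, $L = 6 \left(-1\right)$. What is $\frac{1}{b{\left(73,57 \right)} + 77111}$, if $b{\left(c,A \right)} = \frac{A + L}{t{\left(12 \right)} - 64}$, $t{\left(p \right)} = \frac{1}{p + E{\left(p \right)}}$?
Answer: $\frac{5375}{414467341} \approx 1.2968 \cdot 10^{-5}$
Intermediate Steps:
$L = -6$
$E{\left(R \right)} = \frac{R^{2}}{2}$
$t{\left(p \right)} = \frac{1}{p + \frac{p^{2}}{2}}$
$b{\left(c,A \right)} = \frac{504}{5375} - \frac{84 A}{5375}$ ($b{\left(c,A \right)} = \frac{A - 6}{\frac{2}{12 \left(2 + 12\right)} - 64} = \frac{-6 + A}{2 \cdot \frac{1}{12} \cdot \frac{1}{14} - 64} = \frac{-6 + A}{\frac{1}{84} - 64} = \frac{-6 + A}{- \frac{5375}{84}} = \left(-6 + A\right) \left(- \frac{84}{5375}\right) = \frac{504}{5375} - \frac{84 A}{5375}$)
$\frac{1}{b{\left(73,57 \right)} + 77111} = \frac{1}{\left(\frac{504}{5375} - \frac{4788}{5375}\right) + 77111} = \frac{1}{- \frac{4284}{5375} + 77111} = \frac{1}{\frac{414467341}{5375}} = \frac{5375}{414467341}$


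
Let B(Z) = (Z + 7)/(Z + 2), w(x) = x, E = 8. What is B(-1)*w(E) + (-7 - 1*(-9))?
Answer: 50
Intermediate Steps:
B(Z) = (7 + Z)/(2 + Z)
B(-1)*w(E) + (-7 - 1*(-9)) = ((7 - 1)/(2 - 1))*8 + (-7 - 1*(-9)) = (6/1)*8 + (-7 + 9) = (1*6)*8 + 2 = 6*8 + 2 = 48 + 2 = 50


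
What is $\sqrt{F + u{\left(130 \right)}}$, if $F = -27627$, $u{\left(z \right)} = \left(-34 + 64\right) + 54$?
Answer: $i \sqrt{27543} \approx 165.96 i$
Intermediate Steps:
$u{\left(z \right)} = 84$ ($u{\left(z \right)} = 30 + 54 = 84$)
$\sqrt{F + u{\left(130 \right)}} = \sqrt{-27627 + 84} = \sqrt{-27543} = i \sqrt{27543}$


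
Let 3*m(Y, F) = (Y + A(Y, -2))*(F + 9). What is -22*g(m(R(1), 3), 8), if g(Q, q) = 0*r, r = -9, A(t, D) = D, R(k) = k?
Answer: 0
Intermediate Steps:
m(Y, F) = (-2 + Y)*(9 + F)/3 (m(Y, F) = ((Y - 2)*(F + 9))/3 = ((-2 + Y)*(9 + F))/3 = (-2 + Y)*(9 + F)/3)
g(Q, q) = 0 (g(Q, q) = 0*(-9) = 0)
-22*g(m(R(1), 3), 8) = -22*0 = 0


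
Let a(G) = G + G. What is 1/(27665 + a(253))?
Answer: 1/28171 ≈ 3.5497e-5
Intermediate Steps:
a(G) = 2*G
1/(27665 + a(253)) = 1/(27665 + 2*253) = 1/(27665 + 506) = 1/28171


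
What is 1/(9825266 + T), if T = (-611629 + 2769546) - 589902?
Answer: 1/11393281 ≈ 8.7771e-8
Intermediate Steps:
T = 1568015 (T = 2157917 - 589902 = 1568015)
1/(9825266 + T) = 1/(9825266 + 1568015) = 1/11393281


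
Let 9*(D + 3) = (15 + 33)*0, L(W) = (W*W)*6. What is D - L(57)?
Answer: -19497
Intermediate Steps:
L(W) = 6*W**2 (L(W) = W**2*6 = 6*W**2)
D = -3 (D = -3 + ((15 + 33)*0)/9 = -3 + (48*0)/9 = -3 + (1/9)*0 = -3 + 0 = -3)
D - L(57) = -3 - 6*57**2 = -3 - 6*3249 = -3 - 1*19494 = -3 - 19494 = -19497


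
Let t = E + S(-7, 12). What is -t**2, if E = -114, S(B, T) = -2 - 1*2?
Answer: -13924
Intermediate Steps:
S(B, T) = -4 (S(B, T) = -2 - 2 = -4)
t = -118 (t = -114 - 4 = -118)
-t**2 = -1*(-118)**2 = -1*13924 = -13924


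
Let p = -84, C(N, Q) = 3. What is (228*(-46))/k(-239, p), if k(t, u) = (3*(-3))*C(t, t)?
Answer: 3496/9 ≈ 388.44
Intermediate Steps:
k(t, u) = -27 (k(t, u) = (3*(-3))*3 = -9*3 = -27)
(228*(-46))/k(-239, p) = (228*(-46))/(-27) = -10488*(-1/27) = 3496/9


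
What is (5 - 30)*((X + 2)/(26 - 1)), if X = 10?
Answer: -12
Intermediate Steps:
(5 - 30)*((X + 2)/(26 - 1)) = (5 - 30)*((10 + 2)/(26 - 1)) = -300/25 = -25*12/25 = -12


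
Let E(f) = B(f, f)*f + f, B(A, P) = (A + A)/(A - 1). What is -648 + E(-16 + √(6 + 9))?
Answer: -95095/137 + 410*√15/137 ≈ -682.53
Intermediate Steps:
B(A, P) = 2*A/(-1 + A) (B(A, P) = (2*A)/(-1 + A) = 2*A/(-1 + A))
E(f) = f + 2*f²/(-1 + f) (E(f) = (2*f/(-1 + f))*f + f = 2*f²/(-1 + f) + f = f + 2*f²/(-1 + f))
-648 + E(-16 + √(6 + 9)) = -648 + (-16 + √(6 + 9))*(-1 + 3*(-16 + √(6 + 9)))/(-1 + (-16 + √(6 + 9))) = -648 + (-16 + √15)*(-1 + 3*(-16 + √15))/(-1 + (-16 + √15)) = -648 + (-16 + √15)*(-1 + (-48 + 3*√15))/(-17 + √15) = -648 + (-16 + √15)*(-49 + 3*√15)/(-17 + √15) = -648 + (-49 + 3*√15)*(-16 + √15)/(-17 + √15)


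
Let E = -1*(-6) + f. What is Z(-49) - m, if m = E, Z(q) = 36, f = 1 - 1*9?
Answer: 38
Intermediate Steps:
f = -8 (f = 1 - 9 = -8)
E = -2 (E = -1*(-6) - 8 = 6 - 8 = -2)
m = -2
Z(-49) - m = 36 - 1*(-2) = 36 + 2 = 38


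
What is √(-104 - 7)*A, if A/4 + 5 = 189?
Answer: 736*I*√111 ≈ 7754.2*I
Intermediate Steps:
A = 736 (A = -20 + 4*189 = -20 + 756 = 736)
√(-104 - 7)*A = √(-104 - 7)*736 = √(-111)*736 = (I*√111)*736 = 736*I*√111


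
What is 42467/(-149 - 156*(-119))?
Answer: 42467/18415 ≈ 2.3061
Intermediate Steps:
42467/(-149 - 156*(-119)) = 42467/(-149 + 18564) = 42467/18415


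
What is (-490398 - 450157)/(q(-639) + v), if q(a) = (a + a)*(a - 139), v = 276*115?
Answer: -940555/1026024 ≈ -0.91670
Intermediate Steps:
v = 31740
q(a) = 2*a*(-139 + a) (q(a) = (2*a)*(-139 + a) = 2*a*(-139 + a))
(-490398 - 450157)/(q(-639) + v) = (-490398 - 450157)/(2*(-639)*(-139 - 639) + 31740) = -940555/(2*(-639)*(-778) + 31740) = -940555/(994284 + 31740) = -940555/1026024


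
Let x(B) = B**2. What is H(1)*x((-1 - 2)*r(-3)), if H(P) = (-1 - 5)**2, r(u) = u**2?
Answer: 26244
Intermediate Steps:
H(P) = 36 (H(P) = (-6)**2 = 36)
H(1)*x((-1 - 2)*r(-3)) = 36*((-1 - 2)*(-3)**2)**2 = 36*(-3*9)**2 = 36*(-27)**2 = 36*729 = 26244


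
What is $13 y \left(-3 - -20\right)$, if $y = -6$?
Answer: $-1326$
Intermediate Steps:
$13 y \left(-3 - -20\right) = 13 \left(-6\right) \left(-3 - -20\right) = - 78 \left(-3 + 20\right) = \left(-78\right) 17 = -1326$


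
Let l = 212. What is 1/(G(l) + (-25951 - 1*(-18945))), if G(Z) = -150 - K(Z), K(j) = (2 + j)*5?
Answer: -1/8226 ≈ -0.00012157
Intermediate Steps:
K(j) = 10 + 5*j
G(Z) = -160 - 5*Z (G(Z) = -150 - (10 + 5*Z) = -150 + (-10 - 5*Z) = -160 - 5*Z)
1/(G(l) + (-25951 - 1*(-18945))) = 1/((-160 - 5*212) + (-25951 - 1*(-18945))) = 1/((-160 - 1060) + (-25951 + 18945)) = 1/(-1220 - 7006) = 1/(-8226) = -1/8226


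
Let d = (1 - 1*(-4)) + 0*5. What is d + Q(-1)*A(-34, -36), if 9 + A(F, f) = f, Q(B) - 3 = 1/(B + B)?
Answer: -215/2 ≈ -107.50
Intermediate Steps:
Q(B) = 3 + 1/(2*B) (Q(B) = 3 + 1/(B + B) = 3 + 1/(2*B))
A(F, f) = -9 + f
d = 5 (d = (1 + 4) + 0 = 5 + 0 = 5)
d + Q(-1)*A(-34, -36) = 5 + (3 + (1/2)/(-1))*(-9 - 36) = 5 + (3 + (1/2)*(-1))*(-45) = 5 + (3 - 1/2)*(-45) = 5 + (5/2)*(-45) = 5 - 225/2 = -215/2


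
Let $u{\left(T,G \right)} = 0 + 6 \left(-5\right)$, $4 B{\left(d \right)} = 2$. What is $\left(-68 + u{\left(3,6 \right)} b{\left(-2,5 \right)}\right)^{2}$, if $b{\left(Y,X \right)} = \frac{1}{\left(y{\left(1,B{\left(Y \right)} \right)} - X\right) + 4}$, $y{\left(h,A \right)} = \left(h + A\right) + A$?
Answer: $9604$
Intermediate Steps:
$B{\left(d \right)} = \frac{1}{2}$ ($B{\left(d \right)} = \frac{1}{4} \cdot 2 = \frac{1}{2}$)
$y{\left(h,A \right)} = h + 2 A$ ($y{\left(h,A \right)} = \left(A + h\right) + A = h + 2 A$)
$b{\left(Y,X \right)} = \frac{1}{6 - X}$ ($b{\left(Y,X \right)} = \frac{1}{\left(\left(1 + 2 \cdot \frac{1}{2}\right) - X\right) + 4} = \frac{1}{\left(\left(1 + 1\right) - X\right) + 4} = \frac{1}{\left(2 - X\right) + 4} = \frac{1}{6 - X}$)
$u{\left(T,G \right)} = -30$ ($u{\left(T,G \right)} = 0 - 30 = -30$)
$\left(-68 + u{\left(3,6 \right)} b{\left(-2,5 \right)}\right)^{2} = \left(-68 - 30 \left(- \frac{1}{-6 + 5}\right)\right)^{2} = \left(-68 - 30 \left(- \frac{1}{-1}\right)\right)^{2} = \left(-68 - 30 \left(\left(-1\right) \left(-1\right)\right)\right)^{2} = \left(-68 - 30\right)^{2} = \left(-98\right)^{2} = 9604$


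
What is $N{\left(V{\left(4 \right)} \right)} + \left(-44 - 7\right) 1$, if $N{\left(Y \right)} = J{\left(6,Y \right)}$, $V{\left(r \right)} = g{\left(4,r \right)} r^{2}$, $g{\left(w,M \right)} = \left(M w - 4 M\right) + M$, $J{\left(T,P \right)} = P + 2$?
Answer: $15$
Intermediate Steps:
$J{\left(T,P \right)} = 2 + P$
$g{\left(w,M \right)} = - 3 M + M w$ ($g{\left(w,M \right)} = \left(- 4 M + M w\right) + M = - 3 M + M w$)
$V{\left(r \right)} = r^{3}$ ($V{\left(r \right)} = r \left(-3 + 4\right) r^{2} = r 1 r^{2} = r r^{2} = r^{3}$)
$N{\left(Y \right)} = 2 + Y$
$N{\left(V{\left(4 \right)} \right)} + \left(-44 - 7\right) 1 = \left(2 + 4^{3}\right) + \left(-44 - 7\right) 1 = \left(2 + 64\right) - 51 = 66 - 51 = 15$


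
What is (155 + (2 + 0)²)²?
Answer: 25281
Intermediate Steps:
(155 + (2 + 0)²)² = (155 + 2²)² = (155 + 4)² = 159² = 25281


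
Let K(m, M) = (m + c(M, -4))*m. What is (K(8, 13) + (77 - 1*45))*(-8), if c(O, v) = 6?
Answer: -1152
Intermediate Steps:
K(m, M) = m*(6 + m) (K(m, M) = (m + 6)*m = (6 + m)*m = m*(6 + m))
(K(8, 13) + (77 - 1*45))*(-8) = (8*(6 + 8) + (77 - 1*45))*(-8) = (8*14 + (77 - 45))*(-8) = (112 + 32)*(-8) = 144*(-8) = -1152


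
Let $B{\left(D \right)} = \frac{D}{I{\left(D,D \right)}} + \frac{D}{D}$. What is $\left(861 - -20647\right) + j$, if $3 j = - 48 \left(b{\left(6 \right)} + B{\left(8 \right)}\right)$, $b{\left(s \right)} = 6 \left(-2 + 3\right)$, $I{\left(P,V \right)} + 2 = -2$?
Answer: $21428$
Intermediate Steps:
$I{\left(P,V \right)} = -4$ ($I{\left(P,V \right)} = -2 - 2 = -4$)
$b{\left(s \right)} = 6$ ($b{\left(s \right)} = 6 \cdot 1 = 6$)
$B{\left(D \right)} = 1 - \frac{D}{4}$ ($B{\left(D \right)} = \frac{D}{-4} + \frac{D}{D} = D \left(- \frac{1}{4}\right) + 1 = - \frac{D}{4} + 1 = 1 - \frac{D}{4}$)
$j = -80$ ($j = \frac{\left(-48\right) \left(6 + \left(1 - 2\right)\right)}{3} = \frac{\left(-48\right) \left(6 - 1\right)}{3} = \frac{\left(-48\right) 5}{3} = \frac{1}{3} \left(-240\right) = -80$)
$\left(861 - -20647\right) + j = \left(861 - -20647\right) - 80 = \left(861 + 20647\right) - 80 = 21508 - 80 = 21428$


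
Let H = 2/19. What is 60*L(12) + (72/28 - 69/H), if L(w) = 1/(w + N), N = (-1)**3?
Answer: -99711/154 ≈ -647.47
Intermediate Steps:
N = -1
H = 2/19 (H = 2*(1/19) = 2/19 ≈ 0.10526)
L(w) = 1/(-1 + w) (L(w) = 1/(w - 1) = 1/(-1 + w))
60*L(12) + (72/28 - 69/H) = 60/(-1 + 12) + (72/28 - 69/2/19) = 60/11 + (72*(1/28) - 69*19/2) = 60*(1/11) + (18/7 - 1311/2) = 60/11 - 9141/14 = -99711/154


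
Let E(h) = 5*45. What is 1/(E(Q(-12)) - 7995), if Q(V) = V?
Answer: -1/7770 ≈ -0.00012870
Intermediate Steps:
E(h) = 225
1/(E(Q(-12)) - 7995) = 1/(225 - 7995) = 1/(-7770) = -1/7770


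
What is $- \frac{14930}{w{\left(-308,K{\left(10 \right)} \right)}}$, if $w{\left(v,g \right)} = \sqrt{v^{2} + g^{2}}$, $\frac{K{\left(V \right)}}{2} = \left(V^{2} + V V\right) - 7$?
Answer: $- \frac{1493 \sqrt{60965}}{12193} \approx -30.234$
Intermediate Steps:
$K{\left(V \right)} = -14 + 4 V^{2}$ ($K{\left(V \right)} = 2 \left(\left(V^{2} + V V\right) - 7\right) = 2 \left(\left(V^{2} + V^{2}\right) - 7\right) = 2 \left(2 V^{2} - 7\right) = 2 \left(-7 + 2 V^{2}\right) = -14 + 4 V^{2}$)
$w{\left(v,g \right)} = \sqrt{g^{2} + v^{2}}$
$- \frac{14930}{w{\left(-308,K{\left(10 \right)} \right)}} = - \frac{14930}{\sqrt{\left(-14 + 4 \cdot 10^{2}\right)^{2} + \left(-308\right)^{2}}} = - \frac{14930}{\sqrt{\left(-14 + 4 \cdot 100\right)^{2} + 94864}} = - \frac{14930}{\sqrt{\left(-14 + 400\right)^{2} + 94864}} = - \frac{14930}{\sqrt{386^{2} + 94864}} = - \frac{14930}{\sqrt{148996 + 94864}} = - \frac{14930}{\sqrt{243860}} = - \frac{14930}{2 \sqrt{60965}} = - 14930 \frac{\sqrt{60965}}{121930} = - \frac{1493 \sqrt{60965}}{12193}$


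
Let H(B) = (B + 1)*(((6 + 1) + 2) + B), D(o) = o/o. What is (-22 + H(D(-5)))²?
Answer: 4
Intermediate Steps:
D(o) = 1
H(B) = (1 + B)*(9 + B) (H(B) = (1 + B)*((7 + 2) + B) = (1 + B)*(9 + B))
(-22 + H(D(-5)))² = (-22 + (9 + 1² + 10*1))² = (-22 + (9 + 1 + 10))² = (-22 + 20)² = (-2)² = 4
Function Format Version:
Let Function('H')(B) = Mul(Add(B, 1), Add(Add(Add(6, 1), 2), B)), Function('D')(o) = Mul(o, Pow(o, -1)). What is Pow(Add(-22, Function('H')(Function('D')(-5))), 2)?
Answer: 4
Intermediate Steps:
Function('D')(o) = 1
Function('H')(B) = Mul(Add(1, B), Add(9, B)) (Function('H')(B) = Mul(Add(1, B), Add(Add(7, 2), B)) = Mul(Add(1, B), Add(9, B)))
Pow(Add(-22, Function('H')(Function('D')(-5))), 2) = Pow(Add(-22, Add(9, Pow(1, 2), Mul(10, 1))), 2) = Pow(Add(-22, Add(9, 1, 10)), 2) = Pow(Add(-22, 20), 2) = Pow(-2, 2) = 4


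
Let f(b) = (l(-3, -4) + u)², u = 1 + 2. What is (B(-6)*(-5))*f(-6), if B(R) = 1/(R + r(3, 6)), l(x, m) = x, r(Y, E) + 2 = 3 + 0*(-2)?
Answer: 0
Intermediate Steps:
r(Y, E) = 1 (r(Y, E) = -2 + (3 + 0*(-2)) = -2 + (3 + 0) = -2 + 3 = 1)
u = 3
f(b) = 0 (f(b) = (-3 + 3)² = 0² = 0)
B(R) = 1/(1 + R) (B(R) = 1/(R + 1) = 1/(1 + R))
(B(-6)*(-5))*f(-6) = (-5/(1 - 6))*0 = (-5/(-5))*0 = -⅕*(-5)*0 = 1*0 = 0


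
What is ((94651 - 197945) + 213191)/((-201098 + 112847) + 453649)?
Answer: 109897/365398 ≈ 0.30076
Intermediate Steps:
((94651 - 197945) + 213191)/((-201098 + 112847) + 453649) = (-103294 + 213191)/(-88251 + 453649) = 109897/365398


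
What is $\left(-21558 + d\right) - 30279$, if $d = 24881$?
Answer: $-26956$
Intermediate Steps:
$\left(-21558 + d\right) - 30279 = \left(-21558 + 24881\right) - 30279 = 3323 - 30279 = -26956$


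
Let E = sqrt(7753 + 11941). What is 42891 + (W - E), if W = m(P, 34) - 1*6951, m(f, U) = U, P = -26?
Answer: 35974 - sqrt(19694) ≈ 35834.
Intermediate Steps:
E = sqrt(19694) ≈ 140.34
W = -6917 (W = 34 - 1*6951 = 34 - 6951 = -6917)
42891 + (W - E) = 42891 + (-6917 - sqrt(19694)) = 35974 - sqrt(19694)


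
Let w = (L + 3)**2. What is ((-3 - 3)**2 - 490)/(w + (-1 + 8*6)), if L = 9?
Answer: -454/191 ≈ -2.3770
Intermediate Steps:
w = 144 (w = (9 + 3)**2 = 12**2 = 144)
((-3 - 3)**2 - 490)/(w + (-1 + 8*6)) = ((-3 - 3)**2 - 490)/(144 + (-1 + 8*6)) = ((-6)**2 - 490)/(144 + (-1 + 48)) = (36 - 490)/(144 + 47) = -454/191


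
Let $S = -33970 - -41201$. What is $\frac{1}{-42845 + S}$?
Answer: $- \frac{1}{35614} \approx -2.8079 \cdot 10^{-5}$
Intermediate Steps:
$S = 7231$ ($S = -33970 + 41201 = 7231$)
$\frac{1}{-42845 + S} = \frac{1}{-42845 + 7231} = \frac{1}{-35614} = - \frac{1}{35614}$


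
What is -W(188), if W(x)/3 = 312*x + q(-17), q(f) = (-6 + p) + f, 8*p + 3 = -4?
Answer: -1407171/8 ≈ -1.7590e+5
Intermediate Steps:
p = -7/8 (p = -3/8 + (1/8)*(-4) = -3/8 - 1/2 = -7/8 ≈ -0.87500)
q(f) = -55/8 + f (q(f) = (-6 - 7/8) + f = -55/8 + f)
W(x) = -573/8 + 936*x (W(x) = 3*(312*x + (-55/8 - 17)) = 3*(312*x - 191/8) = 3*(-191/8 + 312*x) = -573/8 + 936*x)
-W(188) = -(-573/8 + 936*188) = -(-573/8 + 175968) = -1*1407171/8 = -1407171/8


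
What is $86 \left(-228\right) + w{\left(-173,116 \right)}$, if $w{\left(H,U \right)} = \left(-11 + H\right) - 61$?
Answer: $-19853$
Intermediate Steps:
$w{\left(H,U \right)} = -72 + H$
$86 \left(-228\right) + w{\left(-173,116 \right)} = 86 \left(-228\right) - 245 = -19608 - 245 = -19853$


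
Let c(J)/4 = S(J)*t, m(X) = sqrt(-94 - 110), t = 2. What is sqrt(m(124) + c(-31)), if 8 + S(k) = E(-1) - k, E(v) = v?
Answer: sqrt(176 + 2*I*sqrt(51)) ≈ 13.277 + 0.53786*I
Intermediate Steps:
S(k) = -9 - k (S(k) = -8 + (-1 - k) = -9 - k)
m(X) = 2*I*sqrt(51) (m(X) = sqrt(-204) = 2*I*sqrt(51))
c(J) = -72 - 8*J (c(J) = 4*((-9 - J)*2) = 4*(-18 - 2*J) = -72 - 8*J)
sqrt(m(124) + c(-31)) = sqrt(2*I*sqrt(51) + (-72 - 8*(-31))) = sqrt(2*I*sqrt(51) + (-72 + 248)) = sqrt(2*I*sqrt(51) + 176) = sqrt(176 + 2*I*sqrt(51))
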